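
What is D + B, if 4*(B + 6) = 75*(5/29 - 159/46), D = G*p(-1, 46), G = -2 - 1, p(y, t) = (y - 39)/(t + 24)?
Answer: -2460105/37352 ≈ -65.863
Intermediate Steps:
p(y, t) = (-39 + y)/(24 + t)
G = -3
D = 12/7 (D = -3*(-39 - 1)/(24 + 46) = -3*(-40)/70 = -3*(-4/7) = 12/7 ≈ 1.7143)
B = -360591/5336 (B = -6 + (75*(5/29 - 159/46))/4 = -6 + (75*(-4381/1334))/4 = -6 + (¼)*(-328575/1334) = -6 - 328575/5336 = -360591/5336 ≈ -67.577)
D + B = 12/7 - 360591/5336 = -2460105/37352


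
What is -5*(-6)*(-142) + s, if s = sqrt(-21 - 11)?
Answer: -4260 + 4*I*sqrt(2) ≈ -4260.0 + 5.6569*I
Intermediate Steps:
s = 4*I*sqrt(2) (s = sqrt(-32) = 4*I*sqrt(2) ≈ 5.6569*I)
-5*(-6)*(-142) + s = -5*(-6)*(-142) + 4*I*sqrt(2) = 30*(-142) + 4*I*sqrt(2) = -4260 + 4*I*sqrt(2)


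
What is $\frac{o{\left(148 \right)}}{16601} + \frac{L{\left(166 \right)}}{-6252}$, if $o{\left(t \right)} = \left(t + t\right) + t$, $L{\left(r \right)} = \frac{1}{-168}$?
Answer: $\frac{466365785}{17436627936} \approx 0.026746$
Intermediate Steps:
$L{\left(r \right)} = - \frac{1}{168}$
$o{\left(t \right)} = 3 t$ ($o{\left(t \right)} = 2 t + t = 3 t$)
$\frac{o{\left(148 \right)}}{16601} + \frac{L{\left(166 \right)}}{-6252} = \frac{3 \cdot 148}{16601} - \frac{1}{168 \left(-6252\right)} = 444 \cdot \frac{1}{16601} - - \frac{1}{1050336} = \frac{444}{16601} + \frac{1}{1050336} = \frac{466365785}{17436627936}$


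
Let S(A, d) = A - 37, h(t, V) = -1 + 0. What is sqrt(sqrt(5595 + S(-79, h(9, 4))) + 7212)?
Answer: sqrt(7212 + sqrt(5479)) ≈ 85.358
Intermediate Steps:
h(t, V) = -1
S(A, d) = -37 + A
sqrt(sqrt(5595 + S(-79, h(9, 4))) + 7212) = sqrt(sqrt(5595 + (-37 - 79)) + 7212) = sqrt(sqrt(5595 - 116) + 7212) = sqrt(sqrt(5479) + 7212) = sqrt(7212 + sqrt(5479))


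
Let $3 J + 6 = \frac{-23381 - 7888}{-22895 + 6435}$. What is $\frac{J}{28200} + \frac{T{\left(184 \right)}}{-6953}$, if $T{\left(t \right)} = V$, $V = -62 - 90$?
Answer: $\frac{23465907453}{1075795972000} \approx 0.021813$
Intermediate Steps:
$V = -152$
$T{\left(t \right)} = -152$
$J = - \frac{22497}{16460}$ ($J = -2 + \frac{\left(-23381 - 7888\right) \frac{1}{-22895 + 6435}}{3} = -2 + \frac{\left(-31269\right) \frac{1}{-16460}}{3} = -2 + \frac{\left(-31269\right) \left(- \frac{1}{16460}\right)}{3} = -2 + \frac{1}{3} \cdot \frac{31269}{16460} = -2 + \frac{10423}{16460} = - \frac{22497}{16460} \approx -1.3668$)
$\frac{J}{28200} + \frac{T{\left(184 \right)}}{-6953} = - \frac{22497}{16460 \cdot 28200} - \frac{152}{-6953} = \left(- \frac{22497}{16460}\right) \frac{1}{28200} - - \frac{152}{6953} = - \frac{7499}{154724000} + \frac{152}{6953} = \frac{23465907453}{1075795972000}$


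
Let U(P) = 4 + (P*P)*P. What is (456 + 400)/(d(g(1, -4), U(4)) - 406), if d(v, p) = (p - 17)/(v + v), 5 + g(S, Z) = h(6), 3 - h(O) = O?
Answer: -13696/6547 ≈ -2.0919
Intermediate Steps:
h(O) = 3 - O
g(S, Z) = -8 (g(S, Z) = -5 + (3 - 1*6) = -5 + (3 - 6) = -5 - 3 = -8)
U(P) = 4 + P³ (U(P) = 4 + P²*P = 4 + P³)
d(v, p) = (-17 + p)/(2*v) (d(v, p) = (-17 + p)/((2*v)) = (-17 + p)*(1/(2*v)) = (-17 + p)/(2*v))
(456 + 400)/(d(g(1, -4), U(4)) - 406) = (456 + 400)/((½)*(-17 + (4 + 4³))/(-8) - 406) = 856/((½)*(-⅛)*(-17 + (4 + 64)) - 406) = 856/((½)*(-⅛)*(-17 + 68) - 406) = 856/((½)*(-⅛)*51 - 406) = 856/(-51/16 - 406) = 856/(-6547/16) = 856*(-16/6547) = -13696/6547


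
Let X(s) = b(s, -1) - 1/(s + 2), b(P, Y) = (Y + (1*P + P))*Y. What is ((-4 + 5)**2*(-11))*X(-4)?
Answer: -209/2 ≈ -104.50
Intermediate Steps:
b(P, Y) = Y*(Y + 2*P) (b(P, Y) = (Y + (P + P))*Y = (Y + 2*P)*Y = Y*(Y + 2*P))
X(s) = 1 - 1/(2 + s) - 2*s (X(s) = -(-1 + 2*s) - 1/(s + 2) = (1 - 2*s) - 1/(2 + s) = 1 - 1/(2 + s) - 2*s)
((-4 + 5)**2*(-11))*X(-4) = ((-4 + 5)**2*(-11))*((1 - 3*(-4) - 2*(-4)**2)/(2 - 4)) = (1**2*(-11))*((1 + 12 - 2*16)/(-2)) = (1*(-11))*(-(1 + 12 - 32)/2) = -(-11)*(-19)/2 = -11*19/2 = -209/2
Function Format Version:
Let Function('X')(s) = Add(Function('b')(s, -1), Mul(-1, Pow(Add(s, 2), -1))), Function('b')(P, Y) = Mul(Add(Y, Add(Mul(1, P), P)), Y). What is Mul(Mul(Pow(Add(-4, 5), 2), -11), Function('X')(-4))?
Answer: Rational(-209, 2) ≈ -104.50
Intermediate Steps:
Function('b')(P, Y) = Mul(Y, Add(Y, Mul(2, P))) (Function('b')(P, Y) = Mul(Add(Y, Add(P, P)), Y) = Mul(Add(Y, Mul(2, P)), Y) = Mul(Y, Add(Y, Mul(2, P))))
Function('X')(s) = Add(1, Mul(-1, Pow(Add(2, s), -1)), Mul(-2, s)) (Function('X')(s) = Add(Mul(-1, Add(-1, Mul(2, s))), Mul(-1, Pow(Add(s, 2), -1))) = Add(Add(1, Mul(-2, s)), Mul(-1, Pow(Add(2, s), -1))) = Add(1, Mul(-1, Pow(Add(2, s), -1)), Mul(-2, s)))
Mul(Mul(Pow(Add(-4, 5), 2), -11), Function('X')(-4)) = Mul(Mul(Pow(Add(-4, 5), 2), -11), Mul(Pow(Add(2, -4), -1), Add(1, Mul(-3, -4), Mul(-2, Pow(-4, 2))))) = Mul(Mul(Pow(1, 2), -11), Mul(Pow(-2, -1), Add(1, 12, Mul(-2, 16)))) = Mul(Mul(1, -11), Mul(Rational(-1, 2), Add(1, 12, -32))) = Mul(-11, Mul(Rational(-1, 2), -19)) = Mul(-11, Rational(19, 2)) = Rational(-209, 2)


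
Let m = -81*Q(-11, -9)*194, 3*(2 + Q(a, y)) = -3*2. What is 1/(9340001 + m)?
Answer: 1/9402857 ≈ 1.0635e-7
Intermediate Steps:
Q(a, y) = -4 (Q(a, y) = -2 + (-3*2)/3 = -2 + (⅓)*(-6) = -2 - 2 = -4)
m = 62856 (m = -81*(-4)*194 = 324*194 = 62856)
1/(9340001 + m) = 1/(9340001 + 62856) = 1/9402857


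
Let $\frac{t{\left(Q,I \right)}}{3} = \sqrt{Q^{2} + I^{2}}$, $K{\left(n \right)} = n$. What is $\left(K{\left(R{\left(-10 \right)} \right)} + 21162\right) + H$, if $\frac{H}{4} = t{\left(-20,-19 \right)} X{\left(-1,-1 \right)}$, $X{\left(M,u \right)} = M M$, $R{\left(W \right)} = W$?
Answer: $21152 + 12 \sqrt{761} \approx 21483.0$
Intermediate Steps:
$X{\left(M,u \right)} = M^{2}$
$t{\left(Q,I \right)} = 3 \sqrt{I^{2} + Q^{2}}$ ($t{\left(Q,I \right)} = 3 \sqrt{Q^{2} + I^{2}} = 3 \sqrt{I^{2} + Q^{2}}$)
$H = 12 \sqrt{761}$ ($H = 4 \cdot 3 \sqrt{\left(-19\right)^{2} + \left(-20\right)^{2}} \left(-1\right)^{2} = 4 \cdot 3 \sqrt{361 + 400} \cdot 1 = 4 \cdot 3 \sqrt{761} \cdot 1 = 4 \cdot 3 \sqrt{761} = 12 \sqrt{761} \approx 331.03$)
$\left(K{\left(R{\left(-10 \right)} \right)} + 21162\right) + H = \left(-10 + 21162\right) + 12 \sqrt{761} = 21152 + 12 \sqrt{761}$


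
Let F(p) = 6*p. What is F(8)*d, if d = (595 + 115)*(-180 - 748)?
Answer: -31626240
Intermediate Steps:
d = -658880 (d = 710*(-928) = -658880)
F(8)*d = (6*8)*(-658880) = 48*(-658880) = -31626240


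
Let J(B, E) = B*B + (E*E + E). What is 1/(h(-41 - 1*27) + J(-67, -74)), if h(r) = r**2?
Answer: 1/14515 ≈ 6.8894e-5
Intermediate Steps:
J(B, E) = E + B**2 + E**2 (J(B, E) = B**2 + (E**2 + E) = B**2 + (E + E**2) = E + B**2 + E**2)
1/(h(-41 - 1*27) + J(-67, -74)) = 1/((-41 - 1*27)**2 + (-74 + (-67)**2 + (-74)**2)) = 1/((-41 - 27)**2 + (-74 + 4489 + 5476)) = 1/((-68)**2 + 9891) = 1/(4624 + 9891) = 1/14515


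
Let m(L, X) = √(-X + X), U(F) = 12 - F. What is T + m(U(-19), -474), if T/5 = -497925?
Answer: -2489625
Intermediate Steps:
T = -2489625 (T = 5*(-497925) = -2489625)
m(L, X) = 0 (m(L, X) = √0 = 0)
T + m(U(-19), -474) = -2489625 + 0 = -2489625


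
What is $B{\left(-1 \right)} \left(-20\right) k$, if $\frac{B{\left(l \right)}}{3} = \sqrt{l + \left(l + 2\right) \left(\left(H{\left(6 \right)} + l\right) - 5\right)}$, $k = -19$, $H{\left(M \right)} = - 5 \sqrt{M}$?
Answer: $1140 \sqrt{-7 - 5 \sqrt{6}} \approx 5001.4 i$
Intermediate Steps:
$B{\left(l \right)} = 3 \sqrt{l + \left(2 + l\right) \left(-5 + l - 5 \sqrt{6}\right)}$ ($B{\left(l \right)} = 3 \sqrt{l + \left(l + 2\right) \left(\left(- 5 \sqrt{6} + l\right) - 5\right)} = 3 \sqrt{l + \left(2 + l\right) \left(\left(l - 5 \sqrt{6}\right) - 5\right)} = 3 \sqrt{l + \left(2 + l\right) \left(-5 + l - 5 \sqrt{6}\right)}$)
$B{\left(-1 \right)} \left(-20\right) k = 3 \sqrt{-10 + \left(-1\right)^{2} - 10 \sqrt{6} - -2 - - 5 \sqrt{6}} \left(-20\right) \left(-19\right) = 3 \sqrt{-10 + 1 - 10 \sqrt{6} + 2 + 5 \sqrt{6}} \left(-20\right) \left(-19\right) = 3 \sqrt{-7 - 5 \sqrt{6}} \left(-20\right) \left(-19\right) = - 60 \sqrt{-7 - 5 \sqrt{6}} \left(-19\right) = 1140 \sqrt{-7 - 5 \sqrt{6}}$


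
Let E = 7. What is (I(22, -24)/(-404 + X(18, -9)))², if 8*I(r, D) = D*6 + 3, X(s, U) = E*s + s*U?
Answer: 19881/12390400 ≈ 0.0016045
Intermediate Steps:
X(s, U) = 7*s + U*s (X(s, U) = 7*s + s*U = 7*s + U*s)
I(r, D) = 3/8 + 3*D/4 (I(r, D) = (D*6 + 3)/8 = (6*D + 3)/8 = (3 + 6*D)/8 = 3/8 + 3*D/4)
(I(22, -24)/(-404 + X(18, -9)))² = ((3/8 + (¾)*(-24))/(-404 + 18*(7 - 9)))² = ((3/8 - 18)/(-404 + 18*(-2)))² = (-141/(8*(-404 - 36)))² = (-141/8/(-440))² = (-141/8*(-1/440))² = (141/3520)² = 19881/12390400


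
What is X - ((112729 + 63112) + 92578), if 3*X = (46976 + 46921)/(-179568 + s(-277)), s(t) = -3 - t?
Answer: -48125947485/179294 ≈ -2.6842e+5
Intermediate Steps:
X = -31299/179294 (X = ((46976 + 46921)/(-179568 + (-3 - 1*(-277))))/3 = (93897/(-179568 + (-3 + 277)))/3 = (93897/(-179568 + 274))/3 = (93897/(-179294))/3 = (93897*(-1/179294))/3 = (⅓)*(-93897/179294) = -31299/179294 ≈ -0.17457)
X - ((112729 + 63112) + 92578) = -31299/179294 - ((112729 + 63112) + 92578) = -31299/179294 - (175841 + 92578) = -31299/179294 - 1*268419 = -31299/179294 - 268419 = -48125947485/179294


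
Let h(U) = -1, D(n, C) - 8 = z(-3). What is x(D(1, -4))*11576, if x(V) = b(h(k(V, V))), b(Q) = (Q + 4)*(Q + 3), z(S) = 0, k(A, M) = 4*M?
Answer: 69456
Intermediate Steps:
D(n, C) = 8 (D(n, C) = 8 + 0 = 8)
b(Q) = (3 + Q)*(4 + Q) (b(Q) = (4 + Q)*(3 + Q) = (3 + Q)*(4 + Q))
x(V) = 6 (x(V) = 12 + (-1)² + 7*(-1) = 12 + 1 - 7 = 6)
x(D(1, -4))*11576 = 6*11576 = 69456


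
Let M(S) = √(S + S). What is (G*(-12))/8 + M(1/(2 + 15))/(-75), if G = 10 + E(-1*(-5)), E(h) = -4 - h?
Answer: -3/2 - √34/1275 ≈ -1.5046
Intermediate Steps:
G = 1 (G = 10 + (-4 - (-1)*(-5)) = 10 + (-4 - 1*5) = 10 + (-4 - 5) = 10 - 9 = 1)
M(S) = √2*√S (M(S) = √(2*S) = √2*√S)
(G*(-12))/8 + M(1/(2 + 15))/(-75) = (1*(-12))/8 + (√2*√(1/(2 + 15)))/(-75) = -12*⅛ + (√2*√(1/17))*(-1/75) = -3/2 + (√2*√(1/17))*(-1/75) = -3/2 + (√2*(√17/17))*(-1/75) = -3/2 + (√34/17)*(-1/75) = -3/2 - √34/1275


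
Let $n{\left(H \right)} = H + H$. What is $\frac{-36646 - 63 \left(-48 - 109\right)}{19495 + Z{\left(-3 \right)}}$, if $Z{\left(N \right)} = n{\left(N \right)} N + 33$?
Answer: $- \frac{26755}{19546} \approx -1.3688$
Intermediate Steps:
$n{\left(H \right)} = 2 H$
$Z{\left(N \right)} = 33 + 2 N^{2}$ ($Z{\left(N \right)} = 2 N N + 33 = 2 N^{2} + 33 = 33 + 2 N^{2}$)
$\frac{-36646 - 63 \left(-48 - 109\right)}{19495 + Z{\left(-3 \right)}} = \frac{-36646 - 63 \left(-48 - 109\right)}{19495 + \left(33 + 2 \left(-3\right)^{2}\right)} = \frac{-36646 - -9891}{19495 + \left(33 + 2 \cdot 9\right)} = \frac{-36646 + 9891}{19495 + \left(33 + 18\right)} = - \frac{26755}{19495 + 51} = - \frac{26755}{19546}$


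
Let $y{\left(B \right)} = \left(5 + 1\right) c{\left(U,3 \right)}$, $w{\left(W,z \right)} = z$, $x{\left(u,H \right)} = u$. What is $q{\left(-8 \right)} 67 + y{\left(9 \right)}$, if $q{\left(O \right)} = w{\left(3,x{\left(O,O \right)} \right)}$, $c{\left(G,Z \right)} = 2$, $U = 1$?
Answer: $-524$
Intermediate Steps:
$q{\left(O \right)} = O$
$y{\left(B \right)} = 12$ ($y{\left(B \right)} = \left(5 + 1\right) 2 = 6 \cdot 2 = 12$)
$q{\left(-8 \right)} 67 + y{\left(9 \right)} = \left(-8\right) 67 + 12 = -536 + 12 = -524$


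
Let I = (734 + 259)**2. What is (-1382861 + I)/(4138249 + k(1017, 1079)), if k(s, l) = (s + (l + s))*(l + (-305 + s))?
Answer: -99203/2428408 ≈ -0.040851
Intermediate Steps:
I = 986049 (I = 993**2 = 986049)
k(s, l) = (l + 2*s)*(-305 + l + s)
(-1382861 + I)/(4138249 + k(1017, 1079)) = (-1382861 + 986049)/(4138249 + (1079**2 - 610*1017 - 305*1079 + 2*1017**2 + 3*1079*1017)) = -396812/(4138249 + (1164241 - 620370 - 329095 + 2*1034289 + 3292029)) = -396812/(4138249 + (1164241 - 620370 - 329095 + 2068578 + 3292029)) = -396812/(4138249 + 5575383) = -396812/9713632 = -396812*1/9713632 = -99203/2428408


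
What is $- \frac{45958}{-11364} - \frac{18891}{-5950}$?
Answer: $\frac{61015928}{8451975} \approx 7.2191$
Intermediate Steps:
$- \frac{45958}{-11364} - \frac{18891}{-5950} = \left(-45958\right) \left(- \frac{1}{11364}\right) - - \frac{18891}{5950} = \frac{22979}{5682} + \frac{18891}{5950} = \frac{61015928}{8451975}$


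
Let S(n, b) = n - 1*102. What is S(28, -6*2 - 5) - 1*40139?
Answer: -40213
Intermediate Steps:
S(n, b) = -102 + n (S(n, b) = n - 102 = -102 + n)
S(28, -6*2 - 5) - 1*40139 = (-102 + 28) - 1*40139 = -74 - 40139 = -40213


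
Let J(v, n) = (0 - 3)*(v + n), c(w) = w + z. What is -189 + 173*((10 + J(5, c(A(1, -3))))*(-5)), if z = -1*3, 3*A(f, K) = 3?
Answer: -1054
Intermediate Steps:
A(f, K) = 1 (A(f, K) = (⅓)*3 = 1)
z = -3
c(w) = -3 + w (c(w) = w - 3 = -3 + w)
J(v, n) = -3*n - 3*v (J(v, n) = -3*(n + v) = -3*n - 3*v)
-189 + 173*((10 + J(5, c(A(1, -3))))*(-5)) = -189 + 173*((10 + (-3*(-3 + 1) - 3*5))*(-5)) = -189 + 173*((10 + (-3*(-2) - 15))*(-5)) = -189 + 173*((10 + (6 - 15))*(-5)) = -189 + 173*((10 - 9)*(-5)) = -189 + 173*(1*(-5)) = -189 + 173*(-5) = -189 - 865 = -1054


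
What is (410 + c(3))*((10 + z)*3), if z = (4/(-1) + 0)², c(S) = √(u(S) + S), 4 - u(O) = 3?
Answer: 32136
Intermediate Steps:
u(O) = 1 (u(O) = 4 - 1*3 = 4 - 3 = 1)
c(S) = √(1 + S)
z = 16 (z = (4*(-1) + 0)² = (-4 + 0)² = (-4)² = 16)
(410 + c(3))*((10 + z)*3) = (410 + √(1 + 3))*((10 + 16)*3) = (410 + √4)*(26*3) = (410 + 2)*78 = 412*78 = 32136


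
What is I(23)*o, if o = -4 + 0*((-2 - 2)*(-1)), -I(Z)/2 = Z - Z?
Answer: 0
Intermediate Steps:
I(Z) = 0 (I(Z) = -2*(Z - Z) = -2*0 = 0)
o = -4 (o = -4 + 0*(-4*(-1)) = -4 + 0*4 = -4 + 0 = -4)
I(23)*o = 0*(-4) = 0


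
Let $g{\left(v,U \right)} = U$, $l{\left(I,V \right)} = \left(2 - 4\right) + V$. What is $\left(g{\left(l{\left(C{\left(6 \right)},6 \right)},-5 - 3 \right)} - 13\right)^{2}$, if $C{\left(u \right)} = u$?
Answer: $441$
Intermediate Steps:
$l{\left(I,V \right)} = -2 + V$
$\left(g{\left(l{\left(C{\left(6 \right)},6 \right)},-5 - 3 \right)} - 13\right)^{2} = \left(\left(-5 - 3\right) - 13\right)^{2} = \left(-8 - 13\right)^{2} = \left(-21\right)^{2} = 441$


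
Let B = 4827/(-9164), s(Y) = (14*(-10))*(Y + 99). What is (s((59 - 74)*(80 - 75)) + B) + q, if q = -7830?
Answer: -102549987/9164 ≈ -11191.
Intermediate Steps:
s(Y) = -13860 - 140*Y (s(Y) = -140*(99 + Y) = -13860 - 140*Y)
B = -4827/9164 (B = 4827*(-1/9164) = -4827/9164 ≈ -0.52674)
(s((59 - 74)*(80 - 75)) + B) + q = ((-13860 - 140*(59 - 74)*(80 - 75)) - 4827/9164) - 7830 = ((-13860 - (-2100)*5) - 4827/9164) - 7830 = ((-13860 - 140*(-75)) - 4827/9164) - 7830 = ((-13860 + 10500) - 4827/9164) - 7830 = (-3360 - 4827/9164) - 7830 = -30795867/9164 - 7830 = -102549987/9164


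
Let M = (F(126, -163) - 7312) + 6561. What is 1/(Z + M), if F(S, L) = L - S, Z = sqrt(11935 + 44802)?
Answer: -1040/1024863 - sqrt(56737)/1024863 ≈ -0.0012472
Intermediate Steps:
Z = sqrt(56737) ≈ 238.20
M = -1040 (M = ((-163 - 1*126) - 7312) + 6561 = ((-163 - 126) - 7312) + 6561 = (-289 - 7312) + 6561 = -7601 + 6561 = -1040)
1/(Z + M) = 1/(sqrt(56737) - 1040) = 1/(-1040 + sqrt(56737))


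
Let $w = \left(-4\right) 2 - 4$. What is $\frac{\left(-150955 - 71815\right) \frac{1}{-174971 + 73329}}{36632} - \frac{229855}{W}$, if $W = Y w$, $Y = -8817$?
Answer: $- \frac{106975873181255}{49243162039272} \approx -2.1724$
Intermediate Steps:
$w = -12$ ($w = -8 - 4 = -12$)
$W = 105804$ ($W = \left(-8817\right) \left(-12\right) = 105804$)
$\frac{\left(-150955 - 71815\right) \frac{1}{-174971 + 73329}}{36632} - \frac{229855}{W} = \frac{\left(-150955 - 71815\right) \frac{1}{-174971 + 73329}}{36632} - \frac{229855}{105804} = - \frac{222770}{-101642} \cdot \frac{1}{36632} - \frac{229855}{105804} = \left(-222770\right) \left(- \frac{1}{101642}\right) \frac{1}{36632} - \frac{229855}{105804} = \frac{111385}{50821} \cdot \frac{1}{36632} - \frac{229855}{105804} = \frac{111385}{1861674872} - \frac{229855}{105804} = - \frac{106975873181255}{49243162039272}$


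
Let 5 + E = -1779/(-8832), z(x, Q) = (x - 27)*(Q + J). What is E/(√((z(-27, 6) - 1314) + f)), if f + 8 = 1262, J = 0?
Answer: 4709*I*√6/47104 ≈ 0.24488*I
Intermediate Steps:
z(x, Q) = Q*(-27 + x) (z(x, Q) = (x - 27)*(Q + 0) = (-27 + x)*Q = Q*(-27 + x))
f = 1254 (f = -8 + 1262 = 1254)
E = -14127/2944 (E = -5 - 1779/(-8832) = -5 - 1779*(-1/8832) = -5 + 593/2944 = -14127/2944 ≈ -4.7986)
E/(√((z(-27, 6) - 1314) + f)) = -14127/(2944*√((6*(-27 - 27) - 1314) + 1254)) = -14127/(2944*√((6*(-54) - 1314) + 1254)) = -14127/(2944*√((-324 - 1314) + 1254)) = -14127/(2944*√(-1638 + 1254)) = -14127*(-I*√6/48)/2944 = -(-4709)*I*√6/47104 = 4709*I*√6/47104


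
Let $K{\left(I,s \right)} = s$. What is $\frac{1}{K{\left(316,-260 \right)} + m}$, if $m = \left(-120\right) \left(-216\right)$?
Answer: $\frac{1}{25660} \approx 3.8971 \cdot 10^{-5}$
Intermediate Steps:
$m = 25920$
$\frac{1}{K{\left(316,-260 \right)} + m} = \frac{1}{-260 + 25920} = \frac{1}{25660}$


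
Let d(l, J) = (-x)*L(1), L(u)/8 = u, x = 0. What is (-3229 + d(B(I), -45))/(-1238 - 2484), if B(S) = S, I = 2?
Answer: 3229/3722 ≈ 0.86754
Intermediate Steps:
L(u) = 8*u
d(l, J) = 0 (d(l, J) = (-1*0)*(8*1) = 0*8 = 0)
(-3229 + d(B(I), -45))/(-1238 - 2484) = (-3229 + 0)/(-1238 - 2484) = -3229/(-3722) = -3229*(-1/3722) = 3229/3722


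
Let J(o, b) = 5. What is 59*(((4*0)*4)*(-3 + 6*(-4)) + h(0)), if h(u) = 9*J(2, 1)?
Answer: 2655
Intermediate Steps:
h(u) = 45 (h(u) = 9*5 = 45)
59*(((4*0)*4)*(-3 + 6*(-4)) + h(0)) = 59*(((4*0)*4)*(-3 + 6*(-4)) + 45) = 59*((0*4)*(-3 - 24) + 45) = 59*(0*(-27) + 45) = 59*(0 + 45) = 59*45 = 2655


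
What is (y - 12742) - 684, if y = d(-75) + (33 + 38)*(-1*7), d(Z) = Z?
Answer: -13998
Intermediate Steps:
y = -572 (y = -75 + (33 + 38)*(-1*7) = -75 + 71*(-7) = -75 - 497 = -572)
(y - 12742) - 684 = (-572 - 12742) - 684 = -13314 - 684 = -13998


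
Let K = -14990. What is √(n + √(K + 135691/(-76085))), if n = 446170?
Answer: √(2582845659978250 + 76085*I*√86786343152485)/76085 ≈ 667.96 + 0.091653*I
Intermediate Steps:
√(n + √(K + 135691/(-76085))) = √(446170 + √(-14990 + 135691/(-76085))) = √(446170 + √(-14990 + 135691*(-1/76085))) = √(446170 + √(-14990 - 135691/76085)) = √(446170 + √(-1140649841/76085)) = √(446170 + I*√86786343152485/76085)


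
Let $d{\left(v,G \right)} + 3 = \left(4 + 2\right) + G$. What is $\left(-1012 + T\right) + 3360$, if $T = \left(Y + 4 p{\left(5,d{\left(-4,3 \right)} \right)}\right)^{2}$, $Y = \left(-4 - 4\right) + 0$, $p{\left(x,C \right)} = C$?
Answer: $2604$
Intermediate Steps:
$d{\left(v,G \right)} = 3 + G$ ($d{\left(v,G \right)} = -3 + \left(\left(4 + 2\right) + G\right) = -3 + \left(6 + G\right) = 3 + G$)
$Y = -8$ ($Y = -8 + 0 = -8$)
$T = 256$ ($T = \left(-8 + 4 \left(3 + 3\right)\right)^{2} = \left(-8 + 4 \cdot 6\right)^{2} = \left(-8 + 24\right)^{2} = 16^{2} = 256$)
$\left(-1012 + T\right) + 3360 = \left(-1012 + 256\right) + 3360 = -756 + 3360 = 2604$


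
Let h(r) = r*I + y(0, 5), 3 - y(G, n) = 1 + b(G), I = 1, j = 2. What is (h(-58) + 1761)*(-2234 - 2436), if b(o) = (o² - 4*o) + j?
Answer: -7953010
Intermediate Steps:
b(o) = 2 + o² - 4*o (b(o) = (o² - 4*o) + 2 = 2 + o² - 4*o)
y(G, n) = -G² + 4*G (y(G, n) = 3 - (1 + (2 + G² - 4*G)) = 3 - (3 + G² - 4*G) = 3 + (-3 - G² + 4*G) = -G² + 4*G)
h(r) = r (h(r) = r*1 + 0*(4 - 1*0) = r + 0*(4 + 0) = r + 0*4 = r + 0 = r)
(h(-58) + 1761)*(-2234 - 2436) = (-58 + 1761)*(-2234 - 2436) = 1703*(-4670) = -7953010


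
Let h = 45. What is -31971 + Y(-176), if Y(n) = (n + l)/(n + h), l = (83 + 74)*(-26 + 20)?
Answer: -4187083/131 ≈ -31962.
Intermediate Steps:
l = -942 (l = 157*(-6) = -942)
Y(n) = (-942 + n)/(45 + n) (Y(n) = (n - 942)/(n + 45) = (-942 + n)/(45 + n))
-31971 + Y(-176) = -31971 + (-942 - 176)/(45 - 176) = -31971 - 1118/(-131) = -31971 - 1/131*(-1118) = -31971 + 1118/131 = -4187083/131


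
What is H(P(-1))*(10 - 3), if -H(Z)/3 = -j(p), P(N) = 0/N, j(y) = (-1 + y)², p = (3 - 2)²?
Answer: 0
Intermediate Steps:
p = 1 (p = 1² = 1)
P(N) = 0
H(Z) = 0 (H(Z) = -(-3)*(-1 + 1)² = -(-3)*0² = -(-3)*0 = -3*0 = 0)
H(P(-1))*(10 - 3) = 0*(10 - 3) = 0*7 = 0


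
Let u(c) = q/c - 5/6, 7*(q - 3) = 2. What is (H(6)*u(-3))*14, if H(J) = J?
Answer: -162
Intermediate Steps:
q = 23/7 (q = 3 + (⅐)*2 = 3 + 2/7 = 23/7 ≈ 3.2857)
u(c) = -⅚ + 23/(7*c) (u(c) = 23/(7*c) - 5/6 = 23/(7*c) - 5*⅙ = 23/(7*c) - ⅚ = -⅚ + 23/(7*c))
(H(6)*u(-3))*14 = (6*((1/42)*(138 - 35*(-3))/(-3)))*14 = (6*((1/42)*(-⅓)*(138 + 105)))*14 = (6*((1/42)*(-⅓)*243))*14 = (6*(-27/14))*14 = -81/7*14 = -162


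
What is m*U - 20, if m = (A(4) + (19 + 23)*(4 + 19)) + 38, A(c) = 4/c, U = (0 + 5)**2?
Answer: 25105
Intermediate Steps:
U = 25 (U = 5**2 = 25)
m = 1005 (m = (4/4 + (19 + 23)*(4 + 19)) + 38 = (4*(1/4) + 42*23) + 38 = (1 + 966) + 38 = 967 + 38 = 1005)
m*U - 20 = 1005*25 - 20 = 25125 - 20 = 25105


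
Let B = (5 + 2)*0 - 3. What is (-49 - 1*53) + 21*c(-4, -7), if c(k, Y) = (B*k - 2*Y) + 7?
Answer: 591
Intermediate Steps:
B = -3 (B = 7*0 - 3 = 0 - 3 = -3)
c(k, Y) = 7 - 3*k - 2*Y (c(k, Y) = (-3*k - 2*Y) + 7 = 7 - 3*k - 2*Y)
(-49 - 1*53) + 21*c(-4, -7) = (-49 - 1*53) + 21*(7 - 3*(-4) - 2*(-7)) = (-49 - 53) + 21*(7 + 12 + 14) = -102 + 21*33 = -102 + 693 = 591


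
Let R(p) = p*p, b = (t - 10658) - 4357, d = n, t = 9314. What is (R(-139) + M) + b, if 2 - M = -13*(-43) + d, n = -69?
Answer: 13132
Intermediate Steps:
d = -69
b = -5701 (b = (9314 - 10658) - 4357 = -1344 - 4357 = -5701)
R(p) = p**2
M = -488 (M = 2 - (-13*(-43) - 69) = 2 - (559 - 69) = 2 - 1*490 = 2 - 490 = -488)
(R(-139) + M) + b = ((-139)**2 - 488) - 5701 = (19321 - 488) - 5701 = 18833 - 5701 = 13132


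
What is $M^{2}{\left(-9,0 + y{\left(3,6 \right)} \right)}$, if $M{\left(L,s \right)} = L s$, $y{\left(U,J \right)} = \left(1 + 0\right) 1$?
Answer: $81$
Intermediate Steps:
$y{\left(U,J \right)} = 1$ ($y{\left(U,J \right)} = 1 \cdot 1 = 1$)
$M^{2}{\left(-9,0 + y{\left(3,6 \right)} \right)} = \left(- 9 \left(0 + 1\right)\right)^{2} = \left(\left(-9\right) 1\right)^{2} = \left(-9\right)^{2} = 81$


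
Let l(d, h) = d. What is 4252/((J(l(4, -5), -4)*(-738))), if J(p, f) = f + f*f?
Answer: -1063/2214 ≈ -0.48013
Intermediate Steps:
J(p, f) = f + f**2
4252/((J(l(4, -5), -4)*(-738))) = 4252/((-4*(1 - 4)*(-738))) = 4252/((-4*(-3)*(-738))) = 4252/((12*(-738))) = 4252/(-8856) = 4252*(-1/8856) = -1063/2214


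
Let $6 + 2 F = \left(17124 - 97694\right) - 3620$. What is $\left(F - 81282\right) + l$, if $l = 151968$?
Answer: $28588$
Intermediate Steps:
$F = -42098$ ($F = -3 + \frac{\left(17124 - 97694\right) - 3620}{2} = -3 + \frac{-80570 - 3620}{2} = -3 + \frac{1}{2} \left(-84190\right) = -3 - 42095 = -42098$)
$\left(F - 81282\right) + l = \left(-42098 - 81282\right) + 151968 = -123380 + 151968 = 28588$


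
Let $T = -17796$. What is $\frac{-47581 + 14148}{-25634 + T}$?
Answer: $\frac{33433}{43430} \approx 0.76981$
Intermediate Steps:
$\frac{-47581 + 14148}{-25634 + T} = \frac{-47581 + 14148}{-25634 - 17796} = - \frac{33433}{-43430} = \left(-33433\right) \left(- \frac{1}{43430}\right) = \frac{33433}{43430}$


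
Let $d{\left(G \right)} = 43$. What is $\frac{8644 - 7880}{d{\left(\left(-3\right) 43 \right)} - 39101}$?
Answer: $- \frac{382}{19529} \approx -0.019561$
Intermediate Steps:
$\frac{8644 - 7880}{d{\left(\left(-3\right) 43 \right)} - 39101} = \frac{8644 - 7880}{43 - 39101} = \frac{8644 - 7880}{-39058} = 764 \left(- \frac{1}{39058}\right) = - \frac{382}{19529}$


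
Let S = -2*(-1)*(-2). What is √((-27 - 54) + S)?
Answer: I*√85 ≈ 9.2195*I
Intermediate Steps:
S = -4 (S = 2*(-2) = -4)
√((-27 - 54) + S) = √((-27 - 54) - 4) = √(-81 - 4) = √(-85) = I*√85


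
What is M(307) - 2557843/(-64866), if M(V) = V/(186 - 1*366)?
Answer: 73416313/1945980 ≈ 37.727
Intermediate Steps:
M(V) = -V/180 (M(V) = V/(186 - 366) = V/(-180) = V*(-1/180) = -V/180)
M(307) - 2557843/(-64866) = -1/180*307 - 2557843/(-64866) = -307/180 - 2557843*(-1)/64866 = -307/180 - 1*(-2557843/64866) = -307/180 + 2557843/64866 = 73416313/1945980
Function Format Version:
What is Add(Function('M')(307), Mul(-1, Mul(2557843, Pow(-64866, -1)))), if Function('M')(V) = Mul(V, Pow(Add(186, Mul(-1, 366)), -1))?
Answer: Rational(73416313, 1945980) ≈ 37.727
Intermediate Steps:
Function('M')(V) = Mul(Rational(-1, 180), V) (Function('M')(V) = Mul(V, Pow(Add(186, -366), -1)) = Mul(V, Pow(-180, -1)) = Mul(V, Rational(-1, 180)) = Mul(Rational(-1, 180), V))
Add(Function('M')(307), Mul(-1, Mul(2557843, Pow(-64866, -1)))) = Add(Mul(Rational(-1, 180), 307), Mul(-1, Mul(2557843, Pow(-64866, -1)))) = Add(Rational(-307, 180), Mul(-1, Mul(2557843, Rational(-1, 64866)))) = Add(Rational(-307, 180), Mul(-1, Rational(-2557843, 64866))) = Add(Rational(-307, 180), Rational(2557843, 64866)) = Rational(73416313, 1945980)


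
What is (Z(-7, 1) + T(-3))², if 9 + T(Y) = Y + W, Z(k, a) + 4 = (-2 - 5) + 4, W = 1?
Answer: 324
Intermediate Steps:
Z(k, a) = -7 (Z(k, a) = -4 + ((-2 - 5) + 4) = -4 + (-7 + 4) = -4 - 3 = -7)
T(Y) = -8 + Y (T(Y) = -9 + (Y + 1) = -9 + (1 + Y) = -8 + Y)
(Z(-7, 1) + T(-3))² = (-7 + (-8 - 3))² = (-7 - 11)² = (-18)² = 324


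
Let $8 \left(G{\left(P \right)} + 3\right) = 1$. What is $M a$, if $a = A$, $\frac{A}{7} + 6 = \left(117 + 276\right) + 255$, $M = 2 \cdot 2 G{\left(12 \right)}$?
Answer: $-51681$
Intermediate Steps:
$G{\left(P \right)} = - \frac{23}{8}$ ($G{\left(P \right)} = -3 + \frac{1}{8} \cdot 1 = -3 + \frac{1}{8} = - \frac{23}{8}$)
$M = - \frac{23}{2}$ ($M = 2 \cdot 2 \left(- \frac{23}{8}\right) = 4 \left(- \frac{23}{8}\right) = - \frac{23}{2} \approx -11.5$)
$A = 4494$ ($A = -42 + 7 \left(\left(117 + 276\right) + 255\right) = -42 + 7 \left(393 + 255\right) = -42 + 7 \cdot 648 = -42 + 4536 = 4494$)
$a = 4494$
$M a = \left(- \frac{23}{2}\right) 4494 = -51681$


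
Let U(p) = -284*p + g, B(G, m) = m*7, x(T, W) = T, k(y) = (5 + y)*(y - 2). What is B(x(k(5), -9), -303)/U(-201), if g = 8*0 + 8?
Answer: -303/8156 ≈ -0.037151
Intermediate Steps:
g = 8 (g = 0 + 8 = 8)
k(y) = (-2 + y)*(5 + y) (k(y) = (5 + y)*(-2 + y) = (-2 + y)*(5 + y))
B(G, m) = 7*m
U(p) = 8 - 284*p (U(p) = -284*p + 8 = 8 - 284*p)
B(x(k(5), -9), -303)/U(-201) = (7*(-303))/(8 - 284*(-201)) = -2121/(8 + 57084) = -2121/57092 = -2121*1/57092 = -303/8156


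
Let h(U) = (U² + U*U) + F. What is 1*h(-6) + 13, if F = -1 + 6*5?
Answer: 114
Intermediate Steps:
F = 29 (F = -1 + 30 = 29)
h(U) = 29 + 2*U² (h(U) = (U² + U*U) + 29 = (U² + U²) + 29 = 2*U² + 29 = 29 + 2*U²)
1*h(-6) + 13 = 1*(29 + 2*(-6)²) + 13 = 1*(29 + 2*36) + 13 = 1*(29 + 72) + 13 = 1*101 + 13 = 101 + 13 = 114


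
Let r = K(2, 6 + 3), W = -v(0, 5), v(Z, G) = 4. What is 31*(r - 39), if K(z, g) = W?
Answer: -1333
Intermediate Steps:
W = -4 (W = -1*4 = -4)
K(z, g) = -4
r = -4
31*(r - 39) = 31*(-4 - 39) = 31*(-43) = -1333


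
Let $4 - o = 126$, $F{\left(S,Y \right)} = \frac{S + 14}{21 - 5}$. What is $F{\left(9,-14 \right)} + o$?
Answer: $- \frac{1929}{16} \approx -120.56$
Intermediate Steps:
$F{\left(S,Y \right)} = \frac{7}{8} + \frac{S}{16}$ ($F{\left(S,Y \right)} = \frac{14 + S}{16} = \left(14 + S\right) \frac{1}{16} = \frac{7}{8} + \frac{S}{16}$)
$o = -122$ ($o = 4 - 126 = -122$)
$F{\left(9,-14 \right)} + o = \left(\frac{7}{8} + \frac{1}{16} \cdot 9\right) - 122 = \left(\frac{7}{8} + \frac{9}{16}\right) - 122 = \frac{23}{16} - 122 = - \frac{1929}{16}$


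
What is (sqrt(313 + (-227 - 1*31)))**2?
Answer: 55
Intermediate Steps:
(sqrt(313 + (-227 - 1*31)))**2 = (sqrt(313 + (-227 - 31)))**2 = (sqrt(313 - 258))**2 = (sqrt(55))**2 = 55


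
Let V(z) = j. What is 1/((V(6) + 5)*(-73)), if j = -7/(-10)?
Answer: -10/4161 ≈ -0.0024033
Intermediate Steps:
j = 7/10 (j = -7*(-⅒) = 7/10 ≈ 0.70000)
V(z) = 7/10
1/((V(6) + 5)*(-73)) = 1/((7/10 + 5)*(-73)) = 1/((57/10)*(-73)) = 1/(-4161/10) = -10/4161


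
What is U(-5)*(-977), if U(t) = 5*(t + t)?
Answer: 48850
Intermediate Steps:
U(t) = 10*t (U(t) = 5*(2*t) = 10*t)
U(-5)*(-977) = (10*(-5))*(-977) = -50*(-977) = 48850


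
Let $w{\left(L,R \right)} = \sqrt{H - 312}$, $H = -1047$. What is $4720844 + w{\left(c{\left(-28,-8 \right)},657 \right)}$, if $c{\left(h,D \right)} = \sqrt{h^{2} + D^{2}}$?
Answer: $4720844 + 3 i \sqrt{151} \approx 4.7208 \cdot 10^{6} + 36.865 i$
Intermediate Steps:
$c{\left(h,D \right)} = \sqrt{D^{2} + h^{2}}$
$w{\left(L,R \right)} = 3 i \sqrt{151}$ ($w{\left(L,R \right)} = \sqrt{-1047 - 312} = \sqrt{-1359} = 3 i \sqrt{151}$)
$4720844 + w{\left(c{\left(-28,-8 \right)},657 \right)} = 4720844 + 3 i \sqrt{151}$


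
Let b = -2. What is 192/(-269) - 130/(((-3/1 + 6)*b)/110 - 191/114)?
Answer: 217179276/2917843 ≈ 74.431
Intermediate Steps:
192/(-269) - 130/(((-3/1 + 6)*b)/110 - 191/114) = 192/(-269) - 130/(((-3/1 + 6)*(-2))/110 - 191/114) = 192*(-1/269) - 130/(((-3*1 + 6)*(-2))*(1/110) - 191*1/114) = -192/269 - 130/(((-3 + 6)*(-2))*(1/110) - 191/114) = -192/269 - 130/((3*(-2))*(1/110) - 191/114) = -192/269 - 130/(-6*1/110 - 191/114) = -192/269 - 130/(-3/55 - 191/114) = -192/269 - 130/(-10847/6270) = -192/269 - 130*(-6270/10847) = -192/269 + 815100/10847 = 217179276/2917843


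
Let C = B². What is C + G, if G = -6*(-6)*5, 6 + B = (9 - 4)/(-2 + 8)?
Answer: 7441/36 ≈ 206.69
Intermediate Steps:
B = -31/6 (B = -6 + (9 - 4)/(-2 + 8) = -6 + 5/6 = -6 + 5*(⅙) = -6 + ⅚ = -31/6 ≈ -5.1667)
G = 180 (G = 36*5 = 180)
C = 961/36 (C = (-31/6)² = 961/36 ≈ 26.694)
C + G = 961/36 + 180 = 7441/36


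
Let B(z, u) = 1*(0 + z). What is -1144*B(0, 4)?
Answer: 0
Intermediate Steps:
B(z, u) = z (B(z, u) = 1*z = z)
-1144*B(0, 4) = -1144*0 = 0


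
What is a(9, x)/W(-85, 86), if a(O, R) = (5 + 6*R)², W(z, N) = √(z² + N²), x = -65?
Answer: 148225*√14621/14621 ≈ 1225.8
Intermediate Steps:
W(z, N) = √(N² + z²)
a(9, x)/W(-85, 86) = (5 + 6*(-65))²/(√(86² + (-85)²)) = (5 - 390)²/(√(7396 + 7225)) = (-385)²/(√14621) = 148225*(√14621/14621) = 148225*√14621/14621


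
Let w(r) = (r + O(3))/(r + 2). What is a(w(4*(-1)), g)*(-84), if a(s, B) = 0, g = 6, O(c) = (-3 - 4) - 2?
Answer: 0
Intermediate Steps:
O(c) = -9 (O(c) = -7 - 2 = -9)
w(r) = (-9 + r)/(2 + r) (w(r) = (r - 9)/(r + 2) = (-9 + r)/(2 + r))
a(w(4*(-1)), g)*(-84) = 0*(-84) = 0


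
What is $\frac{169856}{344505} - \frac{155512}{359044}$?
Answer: $\frac{264682718}{4417587615} \approx 0.059916$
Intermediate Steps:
$\frac{169856}{344505} - \frac{155512}{359044} = 169856 \cdot \frac{1}{344505} - \frac{5554}{12823} = \frac{169856}{344505} - \frac{5554}{12823} = \frac{264682718}{4417587615}$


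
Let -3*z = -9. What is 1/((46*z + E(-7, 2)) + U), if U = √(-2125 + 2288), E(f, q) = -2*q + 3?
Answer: 137/18606 - √163/18606 ≈ 0.0066770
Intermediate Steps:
z = 3 (z = -⅓*(-9) = 3)
E(f, q) = 3 - 2*q
U = √163 ≈ 12.767
1/((46*z + E(-7, 2)) + U) = 1/((46*3 + (3 - 2*2)) + √163) = 1/((138 + (3 - 4)) + √163) = 1/((138 - 1) + √163) = 1/(137 + √163)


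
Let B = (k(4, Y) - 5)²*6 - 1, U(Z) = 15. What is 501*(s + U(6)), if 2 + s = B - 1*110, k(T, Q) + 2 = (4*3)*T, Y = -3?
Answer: 5003988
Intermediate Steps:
k(T, Q) = -2 + 12*T (k(T, Q) = -2 + (4*3)*T = -2 + 12*T)
B = 10085 (B = ((-2 + 12*4) - 5)²*6 - 1 = ((-2 + 48) - 5)²*6 - 1 = (46 - 5)²*6 - 1 = 41²*6 - 1 = 1681*6 - 1 = 10086 - 1 = 10085)
s = 9973 (s = -2 + (10085 - 1*110) = -2 + (10085 - 110) = -2 + 9975 = 9973)
501*(s + U(6)) = 501*(9973 + 15) = 501*9988 = 5003988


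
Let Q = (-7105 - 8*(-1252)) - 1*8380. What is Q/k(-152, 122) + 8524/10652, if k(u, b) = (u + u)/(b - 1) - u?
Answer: -1723692059/48168344 ≈ -35.785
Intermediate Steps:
k(u, b) = -u + 2*u/(-1 + b) (k(u, b) = (2*u)/(-1 + b) - u = 2*u/(-1 + b) - u = -u + 2*u/(-1 + b))
Q = -5469 (Q = (-7105 + 10016) - 8380 = 2911 - 8380 = -5469)
Q/k(-152, 122) + 8524/10652 = -5469*(-(-1 + 122)/(152*(3 - 1*122))) + 8524/10652 = -5469*(-121/(152*(3 - 122))) + 8524*(1/10652) = -5469/((-152*1/121*(-119))) + 2131/2663 = -5469/18088/121 + 2131/2663 = -5469*121/18088 + 2131/2663 = -661749/18088 + 2131/2663 = -1723692059/48168344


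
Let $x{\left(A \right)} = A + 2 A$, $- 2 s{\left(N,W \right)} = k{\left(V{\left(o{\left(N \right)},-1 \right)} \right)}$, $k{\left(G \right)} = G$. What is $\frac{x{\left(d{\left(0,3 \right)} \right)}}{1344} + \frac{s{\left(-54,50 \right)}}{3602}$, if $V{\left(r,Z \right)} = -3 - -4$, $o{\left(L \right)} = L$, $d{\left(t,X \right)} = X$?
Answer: $\frac{5291}{806848} \approx 0.0065576$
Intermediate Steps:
$V{\left(r,Z \right)} = 1$ ($V{\left(r,Z \right)} = -3 + 4 = 1$)
$s{\left(N,W \right)} = - \frac{1}{2}$ ($s{\left(N,W \right)} = \left(- \frac{1}{2}\right) 1 = - \frac{1}{2}$)
$x{\left(A \right)} = 3 A$
$\frac{x{\left(d{\left(0,3 \right)} \right)}}{1344} + \frac{s{\left(-54,50 \right)}}{3602} = \frac{3 \cdot 3}{1344} - \frac{1}{2 \cdot 3602} = 9 \cdot \frac{1}{1344} - \frac{1}{7204} = \frac{3}{448} - \frac{1}{7204} = \frac{5291}{806848}$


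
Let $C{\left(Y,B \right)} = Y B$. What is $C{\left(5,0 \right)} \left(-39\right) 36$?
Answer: $0$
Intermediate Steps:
$C{\left(Y,B \right)} = B Y$
$C{\left(5,0 \right)} \left(-39\right) 36 = 0 \cdot 5 \left(-39\right) 36 = 0 \left(-39\right) 36 = 0 \cdot 36 = 0$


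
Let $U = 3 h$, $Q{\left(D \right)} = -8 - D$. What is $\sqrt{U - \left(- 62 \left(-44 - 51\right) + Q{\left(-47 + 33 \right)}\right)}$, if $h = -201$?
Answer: $i \sqrt{6499} \approx 80.616 i$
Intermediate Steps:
$U = -603$ ($U = 3 \left(-201\right) = -603$)
$\sqrt{U - \left(- 62 \left(-44 - 51\right) + Q{\left(-47 + 33 \right)}\right)} = \sqrt{-603 - \left(-8 - \left(-47 + 33\right) - 62 \left(-44 - 51\right)\right)} = \sqrt{-603 + \left(62 \left(-95\right) - \left(-8 - -14\right)\right)} = \sqrt{-603 - 5896} = \sqrt{-6499} = i \sqrt{6499}$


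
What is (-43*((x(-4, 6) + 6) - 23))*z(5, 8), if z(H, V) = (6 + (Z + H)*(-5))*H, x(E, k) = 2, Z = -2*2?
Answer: 3225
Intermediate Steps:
Z = -4
z(H, V) = H*(26 - 5*H) (z(H, V) = (6 + (-4 + H)*(-5))*H = (6 + (20 - 5*H))*H = (26 - 5*H)*H = H*(26 - 5*H))
(-43*((x(-4, 6) + 6) - 23))*z(5, 8) = (-43*((2 + 6) - 23))*(5*(26 - 5*5)) = (-43*(8 - 23))*(5*(26 - 25)) = (-43*(-15))*(5*1) = 645*5 = 3225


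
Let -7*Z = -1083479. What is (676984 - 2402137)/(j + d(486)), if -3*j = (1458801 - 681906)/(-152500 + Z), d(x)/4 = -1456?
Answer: 9188739929/31624817 ≈ 290.55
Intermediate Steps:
Z = 1083479/7 (Z = -⅐*(-1083479) = 1083479/7 ≈ 1.5478e+5)
d(x) = -5824 (d(x) = 4*(-1456) = -5824)
j = -1812755/15979 (j = -(1458801 - 681906)/(3*(-152500 + 1083479/7)) = -258965/15979/7 = -258965*7/15979 = -⅓*5438265/15979 = -1812755/15979 ≈ -113.45)
(676984 - 2402137)/(j + d(486)) = (676984 - 2402137)/(-1812755/15979 - 5824) = -1725153/(-94874451/15979) = -1725153*(-15979/94874451) = 9188739929/31624817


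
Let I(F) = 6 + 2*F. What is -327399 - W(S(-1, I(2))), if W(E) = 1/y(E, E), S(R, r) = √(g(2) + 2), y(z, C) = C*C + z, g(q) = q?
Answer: -1964395/6 ≈ -3.2740e+5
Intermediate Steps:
y(z, C) = z + C² (y(z, C) = C² + z = z + C²)
S(R, r) = 2 (S(R, r) = √(2 + 2) = √4 = 2)
W(E) = 1/(E + E²)
-327399 - W(S(-1, I(2))) = -327399 - 1/(2*(1 + 2)) = -327399 - 1/(2*3) = -327399 - 1*⅙ = -327399 - ⅙ = -1964395/6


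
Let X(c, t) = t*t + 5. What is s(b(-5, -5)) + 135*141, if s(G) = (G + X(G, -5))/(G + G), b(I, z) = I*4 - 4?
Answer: 152279/8 ≈ 19035.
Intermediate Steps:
X(c, t) = 5 + t**2 (X(c, t) = t**2 + 5 = 5 + t**2)
b(I, z) = -4 + 4*I (b(I, z) = 4*I - 4 = -4 + 4*I)
s(G) = (30 + G)/(2*G) (s(G) = (G + (5 + (-5)**2))/(G + G) = (G + (5 + 25))/((2*G)) = (G + 30)*(1/(2*G)) = (30 + G)*(1/(2*G)) = (30 + G)/(2*G))
s(b(-5, -5)) + 135*141 = (30 + (-4 + 4*(-5)))/(2*(-4 + 4*(-5))) + 135*141 = (30 + (-4 - 20))/(2*(-4 - 20)) + 19035 = (1/2)*(30 - 24)/(-24) + 19035 = (1/2)*(-1/24)*6 + 19035 = -1/8 + 19035 = 152279/8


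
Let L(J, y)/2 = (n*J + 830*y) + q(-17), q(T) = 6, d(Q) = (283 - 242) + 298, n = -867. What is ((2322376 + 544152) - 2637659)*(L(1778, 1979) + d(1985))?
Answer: 46332011491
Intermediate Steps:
d(Q) = 339 (d(Q) = 41 + 298 = 339)
L(J, y) = 12 - 1734*J + 1660*y (L(J, y) = 2*((-867*J + 830*y) + 6) = 2*(6 - 867*J + 830*y) = 12 - 1734*J + 1660*y)
((2322376 + 544152) - 2637659)*(L(1778, 1979) + d(1985)) = ((2322376 + 544152) - 2637659)*((12 - 1734*1778 + 1660*1979) + 339) = (2866528 - 2637659)*((12 - 3083052 + 3285140) + 339) = 228869*(202100 + 339) = 228869*202439 = 46332011491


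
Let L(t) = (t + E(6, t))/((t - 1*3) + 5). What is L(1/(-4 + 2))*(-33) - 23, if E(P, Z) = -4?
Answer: 76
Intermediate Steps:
L(t) = (-4 + t)/(2 + t) (L(t) = (t - 4)/((t - 1*3) + 5) = (-4 + t)/((t - 3) + 5) = (-4 + t)/((-3 + t) + 5) = (-4 + t)/(2 + t))
L(1/(-4 + 2))*(-33) - 23 = ((-4 + 1/(-4 + 2))/(2 + 1/(-4 + 2)))*(-33) - 23 = ((-4 + 1/(-2))/(2 + 1/(-2)))*(-33) - 23 = ((-4 - 1/2)/(2 - 1/2))*(-33) - 23 = (-9/2/(3/2))*(-33) - 23 = ((2/3)*(-9/2))*(-33) - 23 = -3*(-33) - 23 = 99 - 23 = 76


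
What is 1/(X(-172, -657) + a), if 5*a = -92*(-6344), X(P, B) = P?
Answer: 5/582788 ≈ 8.5794e-6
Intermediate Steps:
a = 583648/5 (a = (-92*(-6344))/5 = (⅕)*583648 = 583648/5 ≈ 1.1673e+5)
1/(X(-172, -657) + a) = 1/(-172 + 583648/5) = 1/(582788/5) = 5/582788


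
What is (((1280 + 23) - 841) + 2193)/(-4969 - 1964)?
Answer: -885/2311 ≈ -0.38295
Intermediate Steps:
(((1280 + 23) - 841) + 2193)/(-4969 - 1964) = ((1303 - 841) + 2193)/(-6933) = (462 + 2193)*(-1/6933) = 2655*(-1/6933) = -885/2311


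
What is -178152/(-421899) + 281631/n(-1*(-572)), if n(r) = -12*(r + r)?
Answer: -12930462957/643536608 ≈ -20.093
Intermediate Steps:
n(r) = -24*r
-178152/(-421899) + 281631/n(-1*(-572)) = -178152/(-421899) + 281631/((-(-24)*(-572))) = -178152*(-1/421899) + 281631/((-24*572)) = 59384/140633 + 281631/(-13728) = 59384/140633 + 281631*(-1/13728) = 59384/140633 - 93877/4576 = -12930462957/643536608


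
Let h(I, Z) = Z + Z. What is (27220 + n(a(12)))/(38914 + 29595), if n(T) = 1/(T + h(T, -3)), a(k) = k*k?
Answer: 536623/1350606 ≈ 0.39732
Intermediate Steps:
h(I, Z) = 2*Z
a(k) = k**2
n(T) = 1/(-6 + T) (n(T) = 1/(T + 2*(-3)) = 1/(T - 6) = 1/(-6 + T))
(27220 + n(a(12)))/(38914 + 29595) = (27220 + 1/(-6 + 12**2))/(38914 + 29595) = (27220 + 1/(-6 + 144))/68509 = (27220 + 1/138)*(1/68509) = (3756361/138)*(1/68509) = 536623/1350606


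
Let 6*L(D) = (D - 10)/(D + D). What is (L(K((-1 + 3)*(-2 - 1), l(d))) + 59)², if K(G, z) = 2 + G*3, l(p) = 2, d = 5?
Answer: 32228329/9216 ≈ 3497.0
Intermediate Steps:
K(G, z) = 2 + 3*G
L(D) = (-10 + D)/(12*D) (L(D) = ((D - 10)/(D + D))/6 = ((-10 + D)/((2*D)))/6 = ((-10 + D)*(1/(2*D)))/6 = ((-10 + D)/(2*D))/6 = (-10 + D)/(12*D))
(L(K((-1 + 3)*(-2 - 1), l(d))) + 59)² = ((-10 + (2 + 3*((-1 + 3)*(-2 - 1))))/(12*(2 + 3*((-1 + 3)*(-2 - 1)))) + 59)² = ((-10 + (2 + 3*(2*(-3))))/(12*(2 + 3*(2*(-3)))) + 59)² = ((-10 + (2 + 3*(-6)))/(12*(2 + 3*(-6))) + 59)² = ((-10 + (2 - 18))/(12*(2 - 18)) + 59)² = ((1/12)*(-10 - 16)/(-16) + 59)² = ((1/12)*(-1/16)*(-26) + 59)² = (13/96 + 59)² = (5677/96)² = 32228329/9216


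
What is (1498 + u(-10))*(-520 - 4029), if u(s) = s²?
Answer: -7269302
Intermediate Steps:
(1498 + u(-10))*(-520 - 4029) = (1498 + (-10)²)*(-520 - 4029) = (1498 + 100)*(-4549) = 1598*(-4549) = -7269302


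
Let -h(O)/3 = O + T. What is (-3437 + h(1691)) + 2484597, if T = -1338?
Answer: 2480101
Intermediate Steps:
h(O) = 4014 - 3*O (h(O) = -3*(O - 1338) = -3*(-1338 + O) = 4014 - 3*O)
(-3437 + h(1691)) + 2484597 = (-3437 + (4014 - 3*1691)) + 2484597 = (-3437 + (4014 - 5073)) + 2484597 = (-3437 - 1059) + 2484597 = -4496 + 2484597 = 2480101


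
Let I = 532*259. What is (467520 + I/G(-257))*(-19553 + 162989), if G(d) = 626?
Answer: 20999411079144/313 ≈ 6.7091e+10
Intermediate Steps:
I = 137788
(467520 + I/G(-257))*(-19553 + 162989) = (467520 + 137788/626)*(-19553 + 162989) = (467520 + 137788*(1/626))*143436 = (467520 + 68894/313)*143436 = (146402654/313)*143436 = 20999411079144/313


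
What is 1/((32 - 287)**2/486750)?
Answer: 6490/867 ≈ 7.4856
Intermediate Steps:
1/((32 - 287)**2/486750) = 1/((-255)**2*(1/486750)) = 1/(65025*(1/486750)) = 1/(867/6490) = 6490/867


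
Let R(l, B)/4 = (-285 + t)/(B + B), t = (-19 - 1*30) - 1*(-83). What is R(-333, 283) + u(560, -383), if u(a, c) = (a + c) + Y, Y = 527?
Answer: 198730/283 ≈ 702.23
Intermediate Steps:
t = 34 (t = (-19 - 30) + 83 = -49 + 83 = 34)
R(l, B) = -502/B (R(l, B) = 4*((-285 + 34)/(B + B)) = 4*(-251*1/(2*B)) = 4*(-251/(2*B)) = -502/B)
u(a, c) = 527 + a + c (u(a, c) = (a + c) + 527 = 527 + a + c)
R(-333, 283) + u(560, -383) = -502/283 + (527 + 560 - 383) = -502*1/283 + 704 = -502/283 + 704 = 198730/283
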